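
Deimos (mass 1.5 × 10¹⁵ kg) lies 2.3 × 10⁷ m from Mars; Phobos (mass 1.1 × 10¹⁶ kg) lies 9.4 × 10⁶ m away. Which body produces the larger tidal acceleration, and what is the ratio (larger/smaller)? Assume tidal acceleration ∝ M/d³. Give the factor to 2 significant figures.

The tide-raising term goes as M/d³ (the gradient of a 1/d² field).
Deimos: (1.5 × 10¹⁵) / (2.3 × 10⁷)³ = 1.233 × 10⁻⁷
Phobos: (1.1 × 10¹⁶) / (9.4 × 10⁶)³ = 1.324 × 10⁻⁵
Ratio (larger/smaller) = 110

Phobos, by a factor of ≈ 110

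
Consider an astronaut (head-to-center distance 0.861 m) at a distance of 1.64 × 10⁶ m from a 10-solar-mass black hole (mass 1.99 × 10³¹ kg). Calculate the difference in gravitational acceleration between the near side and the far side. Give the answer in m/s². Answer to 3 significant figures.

1.04 × 10³ m/s²

Δa = 4GMr/d³
   = 4 × (6.674 × 10⁻¹¹) × (1.99 × 10³¹) × (0.861) / (1.64 × 10⁶)³
   = 1.04 × 10³ m/s²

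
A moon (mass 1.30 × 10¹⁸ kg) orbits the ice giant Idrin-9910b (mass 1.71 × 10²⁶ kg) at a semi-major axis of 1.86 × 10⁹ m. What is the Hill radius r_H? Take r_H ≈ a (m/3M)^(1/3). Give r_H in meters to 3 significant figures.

2.54 × 10⁶ m

r_H ≈ a (m/3M)^(1/3)
    = (1.86 × 10⁹) × (1.30 × 10¹⁸ / (3 × 1.71 × 10²⁶))^(1/3)
    = 2.54 × 10⁶ m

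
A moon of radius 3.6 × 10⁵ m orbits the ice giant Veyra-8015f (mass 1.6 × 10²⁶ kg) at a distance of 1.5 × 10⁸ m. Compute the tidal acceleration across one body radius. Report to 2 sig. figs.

Since r ≪ d, expand the inverse-square field across one radius to get the leading 2GMr/d³ term.
Δa = 2GMr/d³
   = 2 × (6.674 × 10⁻¹¹) × (1.6 × 10²⁶) × (3.6 × 10⁵) / (1.5 × 10⁸)³
   = 2.3 × 10⁻³ m/s²

2.3 × 10⁻³ m/s²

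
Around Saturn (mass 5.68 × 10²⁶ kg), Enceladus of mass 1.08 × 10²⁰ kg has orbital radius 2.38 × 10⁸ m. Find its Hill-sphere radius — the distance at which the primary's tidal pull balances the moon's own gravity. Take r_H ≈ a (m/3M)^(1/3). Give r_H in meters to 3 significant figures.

r_H ≈ a (m/3M)^(1/3)
    = (2.38 × 10⁸) × (1.08 × 10²⁰ / (3 × 5.68 × 10²⁶))^(1/3)
    = 9.49 × 10⁵ m

9.49 × 10⁵ m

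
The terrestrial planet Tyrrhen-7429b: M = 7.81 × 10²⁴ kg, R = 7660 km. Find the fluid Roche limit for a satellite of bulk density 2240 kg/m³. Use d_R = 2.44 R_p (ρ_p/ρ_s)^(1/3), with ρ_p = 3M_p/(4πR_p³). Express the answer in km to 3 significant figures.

23000 km

ρ_p = 3M_p/(4πR_p³) = 3 × (7.81 × 10²⁴) / (4π × (7.66 × 10⁶ m)³) = 4150 kg/m³
d_R = 2.44 × 7660 km × (4150/2240)^(1/3)
    = 23000 km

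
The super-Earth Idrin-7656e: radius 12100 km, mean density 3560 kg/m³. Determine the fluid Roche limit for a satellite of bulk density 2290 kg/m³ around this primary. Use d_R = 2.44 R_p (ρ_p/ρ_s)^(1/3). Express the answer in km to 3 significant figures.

d_R = 2.44 × 12100 km × (3560/2290)^(1/3)
    = 34200 km

34200 km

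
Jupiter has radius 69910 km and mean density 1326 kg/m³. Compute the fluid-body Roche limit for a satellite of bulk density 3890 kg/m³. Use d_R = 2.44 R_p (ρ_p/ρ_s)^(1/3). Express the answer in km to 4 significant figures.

1.192 × 10⁵ km

d_R = 2.44 × 69910 km × (1326/3890)^(1/3)
    = 1.192 × 10⁵ km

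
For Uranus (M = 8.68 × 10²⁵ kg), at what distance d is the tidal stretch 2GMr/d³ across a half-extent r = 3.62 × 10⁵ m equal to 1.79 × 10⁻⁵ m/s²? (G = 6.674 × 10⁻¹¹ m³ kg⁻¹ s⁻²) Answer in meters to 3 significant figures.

6.16 × 10⁸ m

2GMr/d³ = a_tidal  ⇒  d = (2GMr / a_tidal)^(1/3)
d = (2 × 6.674×10⁻¹¹ × (8.68 × 10²⁵) × (3.62 × 10⁵) / (1.79 × 10⁻⁵))^(1/3)
  = 6.16 × 10⁸ m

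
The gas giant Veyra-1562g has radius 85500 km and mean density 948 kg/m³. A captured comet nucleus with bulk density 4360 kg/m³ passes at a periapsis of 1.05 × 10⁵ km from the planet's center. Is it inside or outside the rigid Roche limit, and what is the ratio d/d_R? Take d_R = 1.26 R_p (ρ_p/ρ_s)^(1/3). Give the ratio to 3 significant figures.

d_R = 1.26 × (85500 km) × (948/4360)^(1/3) = 64780 km
d/d_R = (1.05 × 10⁵) / (64780) = 1.62
Since d/d_R > 1, the body is outside the Roche limit.

outside; d/d_R ≈ 1.62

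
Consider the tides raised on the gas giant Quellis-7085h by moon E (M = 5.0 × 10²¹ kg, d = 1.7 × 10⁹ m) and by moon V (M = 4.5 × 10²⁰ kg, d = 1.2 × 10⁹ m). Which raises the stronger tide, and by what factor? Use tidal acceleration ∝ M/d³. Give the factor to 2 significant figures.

Tidal stretch scales as M/d³; compute that for each body.
Moon E: (5.0 × 10²¹) / (1.7 × 10⁹)³ = 1.018 × 10⁻⁶
Moon V: (4.5 × 10²⁰) / (1.2 × 10⁹)³ = 2.604 × 10⁻⁷
Ratio (larger/smaller) = 3.9

Moon E, by a factor of ≈ 3.9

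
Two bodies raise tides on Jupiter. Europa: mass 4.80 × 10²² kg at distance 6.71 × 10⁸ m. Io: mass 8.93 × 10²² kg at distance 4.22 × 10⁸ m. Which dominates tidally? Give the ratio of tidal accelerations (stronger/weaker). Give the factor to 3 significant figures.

Tidal stretch scales as M/d³; compute that for each body.
Europa: (4.80 × 10²²) / (6.71 × 10⁸)³ = 1.589 × 10⁻⁴
Io: (8.93 × 10²²) / (4.22 × 10⁸)³ = 1.188 × 10⁻³
Ratio (larger/smaller) = 7.48

Io, by a factor of ≈ 7.48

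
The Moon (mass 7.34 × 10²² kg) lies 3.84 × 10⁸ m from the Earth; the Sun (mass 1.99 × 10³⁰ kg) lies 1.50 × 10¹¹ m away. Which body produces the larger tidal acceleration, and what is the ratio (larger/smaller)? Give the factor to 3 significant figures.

Tidal acceleration ∝ M/d³, so compare M/d³ for each.
The Moon: (7.34 × 10²²) / (3.84 × 10⁸)³ = 1.296 × 10⁻³
The Sun: (1.99 × 10³⁰) / (1.50 × 10¹¹)³ = 5.896 × 10⁻⁴
Ratio (larger/smaller) = 2.20

The Moon, by a factor of ≈ 2.20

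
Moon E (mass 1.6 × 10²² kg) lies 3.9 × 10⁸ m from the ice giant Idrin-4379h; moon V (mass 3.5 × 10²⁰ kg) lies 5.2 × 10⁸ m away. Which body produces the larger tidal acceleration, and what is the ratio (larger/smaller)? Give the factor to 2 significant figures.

Moon E, by a factor of ≈ 110

Tidal stretch scales as M/d³; compute that for each body.
Moon E: (1.6 × 10²²) / (3.9 × 10⁸)³ = 2.697 × 10⁻⁴
Moon V: (3.5 × 10²⁰) / (5.2 × 10⁸)³ = 2.489 × 10⁻⁶
Ratio (larger/smaller) = 110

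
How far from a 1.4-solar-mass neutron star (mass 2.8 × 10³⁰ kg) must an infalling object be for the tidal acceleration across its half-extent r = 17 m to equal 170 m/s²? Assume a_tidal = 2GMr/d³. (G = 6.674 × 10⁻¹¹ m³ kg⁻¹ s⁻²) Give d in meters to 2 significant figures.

2GMr/d³ = a_tidal  ⇒  d = (2GMr / a_tidal)^(1/3)
d = (2 × 6.674×10⁻¹¹ × (2.8 × 10³⁰) × (17) / (170))^(1/3)
  = 3.3 × 10⁶ m

3.3 × 10⁶ m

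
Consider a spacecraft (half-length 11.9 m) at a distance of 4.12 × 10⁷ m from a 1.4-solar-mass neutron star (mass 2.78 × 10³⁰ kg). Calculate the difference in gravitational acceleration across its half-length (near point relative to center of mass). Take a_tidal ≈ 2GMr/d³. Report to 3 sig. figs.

Differencing GM/(d−r)² and GM/d² to first order in r/d gives 2GMr/d³.
a_tidal = 2GMr/d³
        = 2 × (6.674 × 10⁻¹¹) × (2.78 × 10³⁰) × (11.9) / (4.12 × 10⁷)³
        = 6.31 × 10⁻² m/s²

6.31 × 10⁻² m/s²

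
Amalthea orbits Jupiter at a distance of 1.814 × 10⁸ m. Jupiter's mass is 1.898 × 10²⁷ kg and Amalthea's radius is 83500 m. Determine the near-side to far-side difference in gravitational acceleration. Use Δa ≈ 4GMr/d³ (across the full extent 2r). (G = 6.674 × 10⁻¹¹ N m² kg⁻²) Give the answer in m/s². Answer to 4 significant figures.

7.088 × 10⁻³ m/s²

Δg = 4GMr/d³
   = 4 × (6.674 × 10⁻¹¹) × (1.898 × 10²⁷) × (83500) / (1.814 × 10⁸)³
   = 7.088 × 10⁻³ m/s²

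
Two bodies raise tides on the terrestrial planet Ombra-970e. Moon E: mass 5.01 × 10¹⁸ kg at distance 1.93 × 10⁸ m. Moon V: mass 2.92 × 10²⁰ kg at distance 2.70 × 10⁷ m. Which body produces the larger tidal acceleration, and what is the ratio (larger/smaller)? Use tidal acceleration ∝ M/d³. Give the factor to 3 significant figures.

Moon V, by a factor of ≈ 21300

Tidal stretch scales as M/d³; compute that for each body.
Moon E: (5.01 × 10¹⁸) / (1.93 × 10⁸)³ = 6.969 × 10⁻⁷
Moon V: (2.92 × 10²⁰) / (2.70 × 10⁷)³ = 1.484 × 10⁻²
Ratio (larger/smaller) = 21300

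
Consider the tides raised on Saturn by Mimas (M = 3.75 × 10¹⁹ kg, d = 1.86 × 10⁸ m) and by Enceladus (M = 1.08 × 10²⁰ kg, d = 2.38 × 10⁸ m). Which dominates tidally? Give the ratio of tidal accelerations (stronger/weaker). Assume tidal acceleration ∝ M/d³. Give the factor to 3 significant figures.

Tidal acceleration ∝ M/d³, so compare M/d³ for each.
Mimas: (3.75 × 10¹⁹) / (1.86 × 10⁸)³ = 5.828 × 10⁻⁶
Enceladus: (1.08 × 10²⁰) / (2.38 × 10⁸)³ = 8.011 × 10⁻⁶
Ratio (larger/smaller) = 1.37

Enceladus, by a factor of ≈ 1.37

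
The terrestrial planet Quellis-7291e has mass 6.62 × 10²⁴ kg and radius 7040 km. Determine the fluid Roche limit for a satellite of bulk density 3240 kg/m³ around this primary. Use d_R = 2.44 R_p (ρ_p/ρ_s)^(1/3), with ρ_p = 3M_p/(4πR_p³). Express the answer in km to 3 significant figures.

ρ_p = 3M_p/(4πR_p³) = 3 × (6.62 × 10²⁴) / (4π × (7.04 × 10⁶ m)³) = 4530 kg/m³
d_R = 2.44 × 7040 km × (4530/3240)^(1/3)
    = 19200 km

19200 km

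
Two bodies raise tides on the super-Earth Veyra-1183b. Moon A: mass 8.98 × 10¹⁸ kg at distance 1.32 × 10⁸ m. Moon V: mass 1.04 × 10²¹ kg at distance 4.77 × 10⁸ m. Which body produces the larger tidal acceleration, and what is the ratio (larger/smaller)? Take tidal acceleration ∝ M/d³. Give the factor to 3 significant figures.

Compare M/d³ for the two perturbers:
Moon A: (8.98 × 10¹⁸) / (1.32 × 10⁸)³ = 3.904 × 10⁻⁶
Moon V: (1.04 × 10²¹) / (4.77 × 10⁸)³ = 9.582 × 10⁻⁶
Ratio (larger/smaller) = 2.45

Moon V, by a factor of ≈ 2.45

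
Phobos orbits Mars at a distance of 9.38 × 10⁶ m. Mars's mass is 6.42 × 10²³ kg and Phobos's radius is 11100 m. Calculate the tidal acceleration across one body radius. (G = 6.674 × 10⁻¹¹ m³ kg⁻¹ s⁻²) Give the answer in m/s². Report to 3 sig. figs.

1.15 × 10⁻³ m/s²

Since r ≪ d, expand the inverse-square field across one radius to get the leading 2GMr/d³ term.
Δg = 2GMr/d³
   = 2 × (6.674 × 10⁻¹¹) × (6.42 × 10²³) × (11100) / (9.38 × 10⁶)³
   = 1.15 × 10⁻³ m/s²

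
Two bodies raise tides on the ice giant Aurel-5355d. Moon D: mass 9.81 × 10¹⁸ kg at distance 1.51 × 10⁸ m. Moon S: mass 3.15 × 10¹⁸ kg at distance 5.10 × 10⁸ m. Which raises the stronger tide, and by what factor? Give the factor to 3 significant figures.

Moon D, by a factor of ≈ 120

The tide-raising term goes as M/d³ (the gradient of a 1/d² field).
Moon D: (9.81 × 10¹⁸) / (1.51 × 10⁸)³ = 2.849 × 10⁻⁶
Moon S: (3.15 × 10¹⁸) / (5.10 × 10⁸)³ = 2.375 × 10⁻⁸
Ratio (larger/smaller) = 120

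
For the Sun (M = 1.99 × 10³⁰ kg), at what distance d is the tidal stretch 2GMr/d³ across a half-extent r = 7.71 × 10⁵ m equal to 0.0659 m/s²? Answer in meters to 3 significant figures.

2GMr/d³ = a_tidal  ⇒  d = (2GMr / a_tidal)^(1/3)
d = (2 × 6.674×10⁻¹¹ × (1.99 × 10³⁰) × (7.71 × 10⁵) / (0.0659))^(1/3)
  = 1.46 × 10⁹ m

1.46 × 10⁹ m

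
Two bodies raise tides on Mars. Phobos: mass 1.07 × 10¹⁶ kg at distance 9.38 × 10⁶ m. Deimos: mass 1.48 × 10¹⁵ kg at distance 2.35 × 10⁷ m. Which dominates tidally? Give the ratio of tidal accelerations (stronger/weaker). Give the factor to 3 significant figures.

The tide-raising term goes as M/d³ (the gradient of a 1/d² field).
Phobos: (1.07 × 10¹⁶) / (9.38 × 10⁶)³ = 1.297 × 10⁻⁵
Deimos: (1.48 × 10¹⁵) / (2.35 × 10⁷)³ = 1.140 × 10⁻⁷
Ratio (larger/smaller) = 114

Phobos, by a factor of ≈ 114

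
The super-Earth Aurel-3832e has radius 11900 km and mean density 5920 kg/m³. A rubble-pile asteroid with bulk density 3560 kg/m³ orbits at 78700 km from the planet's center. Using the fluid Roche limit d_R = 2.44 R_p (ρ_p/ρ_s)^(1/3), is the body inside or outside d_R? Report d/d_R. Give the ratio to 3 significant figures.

outside; d/d_R ≈ 2.29

d_R = 2.44 × (11900 km) × (5920/3560)^(1/3) = 34400 km
d/d_R = (78700) / (34400) = 2.29
Since d/d_R > 1, the body is outside the Roche limit.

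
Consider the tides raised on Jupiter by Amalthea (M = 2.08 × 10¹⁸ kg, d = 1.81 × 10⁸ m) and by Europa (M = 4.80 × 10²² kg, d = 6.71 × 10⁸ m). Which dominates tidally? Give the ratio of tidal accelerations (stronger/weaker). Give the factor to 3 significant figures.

Tidal stretch scales as M/d³; compute that for each body.
Amalthea: (2.08 × 10¹⁸) / (1.81 × 10⁸)³ = 3.508 × 10⁻⁷
Europa: (4.80 × 10²²) / (6.71 × 10⁸)³ = 1.589 × 10⁻⁴
Ratio (larger/smaller) = 453

Europa, by a factor of ≈ 453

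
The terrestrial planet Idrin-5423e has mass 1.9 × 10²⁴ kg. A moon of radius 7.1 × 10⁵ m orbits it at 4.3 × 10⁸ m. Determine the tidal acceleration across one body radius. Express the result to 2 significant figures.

The tidal stretch is the gradient of GM/d² times the body's extent r, hence the 1/d³ dependence.
Δg = 2GMr/d³
   = 2 × (6.674 × 10⁻¹¹) × (1.9 × 10²⁴) × (7.1 × 10⁵) / (4.3 × 10⁸)³
   = 2.3 × 10⁻⁶ m/s²

2.3 × 10⁻⁶ m/s²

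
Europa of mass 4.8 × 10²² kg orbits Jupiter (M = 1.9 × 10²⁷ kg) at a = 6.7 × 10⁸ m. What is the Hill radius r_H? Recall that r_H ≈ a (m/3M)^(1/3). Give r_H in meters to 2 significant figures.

r_H ≈ a (m/3M)^(1/3)
    = (6.7 × 10⁸) × (4.8 × 10²² / (3 × 1.9 × 10²⁷))^(1/3)
    = 1.4 × 10⁷ m

1.4 × 10⁷ m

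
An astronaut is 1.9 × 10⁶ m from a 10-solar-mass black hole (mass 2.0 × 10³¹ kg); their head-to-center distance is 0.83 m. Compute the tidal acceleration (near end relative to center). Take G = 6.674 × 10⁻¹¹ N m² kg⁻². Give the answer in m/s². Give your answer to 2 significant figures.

3.2 × 10² m/s²

Δg = 2GMr/d³
   = 2 × (6.674 × 10⁻¹¹) × (2.0 × 10³¹) × (0.83) / (1.9 × 10⁶)³
   = 3.2 × 10² m/s²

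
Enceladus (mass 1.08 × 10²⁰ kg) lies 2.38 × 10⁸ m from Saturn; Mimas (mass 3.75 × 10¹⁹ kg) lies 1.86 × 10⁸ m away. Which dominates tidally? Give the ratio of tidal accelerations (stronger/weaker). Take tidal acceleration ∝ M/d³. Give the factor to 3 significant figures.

Enceladus, by a factor of ≈ 1.37

Tidal acceleration ∝ M/d³, so compare M/d³ for each.
Enceladus: (1.08 × 10²⁰) / (2.38 × 10⁸)³ = 8.011 × 10⁻⁶
Mimas: (3.75 × 10¹⁹) / (1.86 × 10⁸)³ = 5.828 × 10⁻⁶
Ratio (larger/smaller) = 1.37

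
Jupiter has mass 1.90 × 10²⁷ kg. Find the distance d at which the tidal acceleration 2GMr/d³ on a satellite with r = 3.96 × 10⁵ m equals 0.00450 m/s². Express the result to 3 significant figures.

2.82 × 10⁸ m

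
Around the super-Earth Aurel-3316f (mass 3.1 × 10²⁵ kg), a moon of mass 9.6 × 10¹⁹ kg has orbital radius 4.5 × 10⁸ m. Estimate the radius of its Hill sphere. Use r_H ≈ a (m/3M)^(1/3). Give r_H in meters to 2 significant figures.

4.5 × 10⁶ m

r_H ≈ a (m/3M)^(1/3)
    = (4.5 × 10⁸) × (9.6 × 10¹⁹ / (3 × 3.1 × 10²⁵))^(1/3)
    = 4.5 × 10⁶ m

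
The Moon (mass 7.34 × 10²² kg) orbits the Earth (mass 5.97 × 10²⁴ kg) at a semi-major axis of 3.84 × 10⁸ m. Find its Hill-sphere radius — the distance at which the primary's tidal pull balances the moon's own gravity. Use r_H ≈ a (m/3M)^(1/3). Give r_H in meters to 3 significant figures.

6.15 × 10⁷ m

r_H ≈ a (m/3M)^(1/3)
    = (3.84 × 10⁸) × (7.34 × 10²² / (3 × 5.97 × 10²⁴))^(1/3)
    = 6.15 × 10⁷ m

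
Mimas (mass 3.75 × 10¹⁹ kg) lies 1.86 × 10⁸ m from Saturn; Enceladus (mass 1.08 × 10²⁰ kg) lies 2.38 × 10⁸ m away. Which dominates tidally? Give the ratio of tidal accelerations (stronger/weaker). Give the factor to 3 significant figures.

Enceladus, by a factor of ≈ 1.37

The tide-raising term goes as M/d³ (the gradient of a 1/d² field).
Mimas: (3.75 × 10¹⁹) / (1.86 × 10⁸)³ = 5.828 × 10⁻⁶
Enceladus: (1.08 × 10²⁰) / (2.38 × 10⁸)³ = 8.011 × 10⁻⁶
Ratio (larger/smaller) = 1.37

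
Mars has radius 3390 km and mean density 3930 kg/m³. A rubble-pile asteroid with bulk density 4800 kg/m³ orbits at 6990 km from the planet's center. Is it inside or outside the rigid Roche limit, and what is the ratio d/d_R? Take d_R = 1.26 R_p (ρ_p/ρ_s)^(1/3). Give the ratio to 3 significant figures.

d_R = 1.26 × (3390 km) × (3930/4800)^(1/3) = 3996 km
d/d_R = (6990) / (3996) = 1.75
Since d/d_R > 1, the body is outside the Roche limit.

outside; d/d_R ≈ 1.75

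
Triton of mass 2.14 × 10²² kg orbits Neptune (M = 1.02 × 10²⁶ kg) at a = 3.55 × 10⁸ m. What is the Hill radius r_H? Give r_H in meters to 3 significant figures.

r_H ≈ a (m/3M)^(1/3)
    = (3.55 × 10⁸) × (2.14 × 10²² / (3 × 1.02 × 10²⁶))^(1/3)
    = 1.46 × 10⁷ m

1.46 × 10⁷ m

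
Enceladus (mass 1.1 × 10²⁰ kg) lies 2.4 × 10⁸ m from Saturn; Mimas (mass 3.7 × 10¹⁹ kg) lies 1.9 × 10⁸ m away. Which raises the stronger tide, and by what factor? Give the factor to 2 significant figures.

Enceladus, by a factor of ≈ 1.5

Tidal stretch scales as M/d³; compute that for each body.
Enceladus: (1.1 × 10²⁰) / (2.4 × 10⁸)³ = 7.957 × 10⁻⁶
Mimas: (3.7 × 10¹⁹) / (1.9 × 10⁸)³ = 5.394 × 10⁻⁶
Ratio (larger/smaller) = 1.5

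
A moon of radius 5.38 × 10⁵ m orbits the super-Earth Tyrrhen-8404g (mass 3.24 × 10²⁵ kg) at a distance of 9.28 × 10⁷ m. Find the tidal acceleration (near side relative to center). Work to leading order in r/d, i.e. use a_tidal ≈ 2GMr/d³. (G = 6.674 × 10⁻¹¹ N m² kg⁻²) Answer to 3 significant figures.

2.91 × 10⁻³ m/s²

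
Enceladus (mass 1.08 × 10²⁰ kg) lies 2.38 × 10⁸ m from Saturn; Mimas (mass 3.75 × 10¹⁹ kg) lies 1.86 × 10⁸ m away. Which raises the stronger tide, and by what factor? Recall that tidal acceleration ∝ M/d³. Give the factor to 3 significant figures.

Enceladus, by a factor of ≈ 1.37

Compare M/d³ for the two perturbers:
Enceladus: (1.08 × 10²⁰) / (2.38 × 10⁸)³ = 8.011 × 10⁻⁶
Mimas: (3.75 × 10¹⁹) / (1.86 × 10⁸)³ = 5.828 × 10⁻⁶
Ratio (larger/smaller) = 1.37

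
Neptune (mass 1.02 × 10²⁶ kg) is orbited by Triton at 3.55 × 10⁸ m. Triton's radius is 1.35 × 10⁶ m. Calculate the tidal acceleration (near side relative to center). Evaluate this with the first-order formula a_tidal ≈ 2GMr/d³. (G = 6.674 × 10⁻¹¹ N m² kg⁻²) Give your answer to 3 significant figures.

Differencing GM/(d−r)² and GM/d² to first order in r/d gives 2GMr/d³.
a_tidal = 2GMr/d³
        = 2 × (6.674 × 10⁻¹¹) × (1.02 × 10²⁶) × (1.35 × 10⁶) / (3.55 × 10⁸)³
        = 4.11 × 10⁻⁴ m/s²

4.11 × 10⁻⁴ m/s²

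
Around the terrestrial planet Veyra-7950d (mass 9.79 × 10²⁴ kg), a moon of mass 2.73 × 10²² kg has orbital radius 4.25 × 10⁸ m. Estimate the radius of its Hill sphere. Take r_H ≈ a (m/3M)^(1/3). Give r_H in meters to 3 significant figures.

4.15 × 10⁷ m

r_H ≈ a (m/3M)^(1/3)
    = (4.25 × 10⁸) × (2.73 × 10²² / (3 × 9.79 × 10²⁴))^(1/3)
    = 4.15 × 10⁷ m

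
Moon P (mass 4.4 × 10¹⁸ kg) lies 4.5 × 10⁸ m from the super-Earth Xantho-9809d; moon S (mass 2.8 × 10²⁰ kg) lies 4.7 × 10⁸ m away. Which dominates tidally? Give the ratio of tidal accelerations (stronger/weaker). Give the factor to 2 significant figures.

Moon S, by a factor of ≈ 56

The tide-raising term goes as M/d³ (the gradient of a 1/d² field).
Moon P: (4.4 × 10¹⁸) / (4.5 × 10⁸)³ = 4.829 × 10⁻⁸
Moon S: (2.8 × 10²⁰) / (4.7 × 10⁸)³ = 2.697 × 10⁻⁶
Ratio (larger/smaller) = 56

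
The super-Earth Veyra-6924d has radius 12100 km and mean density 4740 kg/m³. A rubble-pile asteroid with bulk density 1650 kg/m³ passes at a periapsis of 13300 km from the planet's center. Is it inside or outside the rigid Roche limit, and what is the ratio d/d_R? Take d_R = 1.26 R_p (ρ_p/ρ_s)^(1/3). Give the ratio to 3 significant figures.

d_R = 1.26 × (12100 km) × (4740/1650)^(1/3) = 21670 km
d/d_R = (13300) / (21670) = 0.614
Since d/d_R < 1, the body is inside the Roche limit.

inside; d/d_R ≈ 0.614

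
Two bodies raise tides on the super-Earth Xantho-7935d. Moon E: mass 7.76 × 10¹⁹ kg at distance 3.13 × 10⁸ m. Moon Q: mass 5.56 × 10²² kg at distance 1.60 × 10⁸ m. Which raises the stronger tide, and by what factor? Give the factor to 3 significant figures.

Moon Q, by a factor of ≈ 5360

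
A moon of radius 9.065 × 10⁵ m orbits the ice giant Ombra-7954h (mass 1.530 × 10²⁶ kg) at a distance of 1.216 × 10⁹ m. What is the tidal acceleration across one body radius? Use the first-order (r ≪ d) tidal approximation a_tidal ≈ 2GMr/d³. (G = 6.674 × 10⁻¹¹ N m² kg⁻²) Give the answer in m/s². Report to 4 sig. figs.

1.030 × 10⁻⁵ m/s²

Δa = 2GMr/d³
   = 2 × (6.674 × 10⁻¹¹) × (1.530 × 10²⁶) × (9.065 × 10⁵) / (1.216 × 10⁹)³
   = 1.030 × 10⁻⁵ m/s²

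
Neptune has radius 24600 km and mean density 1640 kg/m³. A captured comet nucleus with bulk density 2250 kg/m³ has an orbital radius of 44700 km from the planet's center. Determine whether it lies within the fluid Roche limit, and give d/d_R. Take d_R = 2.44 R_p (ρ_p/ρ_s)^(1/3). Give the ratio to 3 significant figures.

inside; d/d_R ≈ 0.827

d_R = 2.44 × (24600 km) × (1640/2250)^(1/3) = 54020 km
d/d_R = (44700) / (54020) = 0.827
Since d/d_R < 1, the body is inside the Roche limit.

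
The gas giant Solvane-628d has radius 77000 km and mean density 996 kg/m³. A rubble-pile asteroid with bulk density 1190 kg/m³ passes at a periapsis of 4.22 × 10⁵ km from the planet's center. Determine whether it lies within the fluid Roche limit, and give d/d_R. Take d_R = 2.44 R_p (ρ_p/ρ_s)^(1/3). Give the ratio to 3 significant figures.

outside; d/d_R ≈ 2.38

d_R = 2.44 × (77000 km) × (996/1190)^(1/3) = 1.771 × 10⁵ km
d/d_R = (4.22 × 10⁵) / (1.771 × 10⁵) = 2.38
Since d/d_R > 1, the body is outside the Roche limit.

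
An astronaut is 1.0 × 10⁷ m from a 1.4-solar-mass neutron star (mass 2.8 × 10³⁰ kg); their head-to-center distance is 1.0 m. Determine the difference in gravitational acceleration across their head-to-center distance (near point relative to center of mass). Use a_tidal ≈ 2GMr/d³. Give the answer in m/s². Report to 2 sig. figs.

3.7 × 10⁻¹ m/s²

a_tidal = 2GMr/d³
        = 2 × (6.674 × 10⁻¹¹) × (2.8 × 10³⁰) × (1.0) / (1.0 × 10⁷)³
        = 3.7 × 10⁻¹ m/s²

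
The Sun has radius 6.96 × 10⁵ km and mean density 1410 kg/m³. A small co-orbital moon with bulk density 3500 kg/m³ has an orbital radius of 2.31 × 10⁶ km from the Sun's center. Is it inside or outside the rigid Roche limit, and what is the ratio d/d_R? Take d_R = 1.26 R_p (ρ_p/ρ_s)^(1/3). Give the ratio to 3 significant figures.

d_R = 1.26 × (6.96 × 10⁵ km) × (1410/3500)^(1/3) = 6.477 × 10⁵ km
d/d_R = (2.31 × 10⁶) / (6.477 × 10⁵) = 3.57
Since d/d_R > 1, the body is outside the Roche limit.

outside; d/d_R ≈ 3.57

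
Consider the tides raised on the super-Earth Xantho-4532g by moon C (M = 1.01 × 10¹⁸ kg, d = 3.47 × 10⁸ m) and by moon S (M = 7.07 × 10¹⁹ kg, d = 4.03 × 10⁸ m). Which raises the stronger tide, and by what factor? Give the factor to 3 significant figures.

Moon S, by a factor of ≈ 44.7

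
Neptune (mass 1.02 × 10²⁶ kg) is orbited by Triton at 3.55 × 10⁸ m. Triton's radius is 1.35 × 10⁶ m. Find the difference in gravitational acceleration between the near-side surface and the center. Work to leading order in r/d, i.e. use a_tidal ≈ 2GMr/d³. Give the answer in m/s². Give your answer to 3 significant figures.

4.11 × 10⁻⁴ m/s²

Δg = 2GMr/d³
   = 2 × (6.674 × 10⁻¹¹) × (1.02 × 10²⁶) × (1.35 × 10⁶) / (3.55 × 10⁸)³
   = 4.11 × 10⁻⁴ m/s²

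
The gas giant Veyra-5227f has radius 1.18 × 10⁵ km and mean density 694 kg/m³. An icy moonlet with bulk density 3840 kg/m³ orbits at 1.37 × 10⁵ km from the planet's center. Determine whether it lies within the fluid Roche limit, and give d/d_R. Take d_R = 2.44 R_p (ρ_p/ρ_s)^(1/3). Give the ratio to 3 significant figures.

d_R = 2.44 × (1.18 × 10⁵ km) × (694/3840)^(1/3) = 1.628 × 10⁵ km
d/d_R = (1.37 × 10⁵) / (1.628 × 10⁵) = 0.842
Since d/d_R < 1, the body is inside the Roche limit.

inside; d/d_R ≈ 0.842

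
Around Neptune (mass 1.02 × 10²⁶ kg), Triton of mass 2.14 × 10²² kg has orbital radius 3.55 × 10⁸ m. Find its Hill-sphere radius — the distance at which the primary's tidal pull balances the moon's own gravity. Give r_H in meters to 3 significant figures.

1.46 × 10⁷ m

r_H ≈ a (m/3M)^(1/3)
    = (3.55 × 10⁸) × (2.14 × 10²² / (3 × 1.02 × 10²⁶))^(1/3)
    = 1.46 × 10⁷ m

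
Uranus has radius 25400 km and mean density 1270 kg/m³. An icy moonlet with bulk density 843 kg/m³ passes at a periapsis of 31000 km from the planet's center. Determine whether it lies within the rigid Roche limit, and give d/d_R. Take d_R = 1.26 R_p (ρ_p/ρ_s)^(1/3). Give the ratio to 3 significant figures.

d_R = 1.26 × (25400 km) × (1270/843)^(1/3) = 36690 km
d/d_R = (31000) / (36690) = 0.845
Since d/d_R < 1, the body is inside the Roche limit.

inside; d/d_R ≈ 0.845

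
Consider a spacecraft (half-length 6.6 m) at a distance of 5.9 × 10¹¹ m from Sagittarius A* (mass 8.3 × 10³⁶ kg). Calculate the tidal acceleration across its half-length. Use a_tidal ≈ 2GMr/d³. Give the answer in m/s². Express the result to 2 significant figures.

a_tidal = 2GMr/d³
        = 2 × (6.674 × 10⁻¹¹) × (8.3 × 10³⁶) × (6.6) / (5.9 × 10¹¹)³
        = 3.6 × 10⁻⁸ m/s²

3.6 × 10⁻⁸ m/s²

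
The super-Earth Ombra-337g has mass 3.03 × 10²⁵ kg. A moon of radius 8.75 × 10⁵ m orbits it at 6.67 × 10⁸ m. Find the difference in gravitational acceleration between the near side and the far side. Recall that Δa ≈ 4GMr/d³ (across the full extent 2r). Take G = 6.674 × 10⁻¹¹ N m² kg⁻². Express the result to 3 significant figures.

Near-to-far spans 2r, so the tidal difference is twice the near-to-center value: 4GMr/d³.
a_tidal = 4GMr/d³
        = 4 × (6.674 × 10⁻¹¹) × (3.03 × 10²⁵) × (8.75 × 10⁵) / (6.67 × 10⁸)³
        = 2.39 × 10⁻⁵ m/s²

2.39 × 10⁻⁵ m/s²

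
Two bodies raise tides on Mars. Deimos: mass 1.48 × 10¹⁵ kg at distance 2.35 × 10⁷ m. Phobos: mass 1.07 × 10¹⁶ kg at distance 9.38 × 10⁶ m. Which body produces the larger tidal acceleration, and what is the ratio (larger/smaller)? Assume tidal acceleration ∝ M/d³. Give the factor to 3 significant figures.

Phobos, by a factor of ≈ 114

Compare M/d³ for the two perturbers:
Deimos: (1.48 × 10¹⁵) / (2.35 × 10⁷)³ = 1.140 × 10⁻⁷
Phobos: (1.07 × 10¹⁶) / (9.38 × 10⁶)³ = 1.297 × 10⁻⁵
Ratio (larger/smaller) = 114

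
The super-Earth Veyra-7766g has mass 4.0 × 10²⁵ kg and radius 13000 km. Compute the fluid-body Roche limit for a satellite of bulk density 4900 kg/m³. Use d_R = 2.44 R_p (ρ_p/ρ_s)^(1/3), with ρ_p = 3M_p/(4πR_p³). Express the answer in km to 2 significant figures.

30000 km

ρ_p = 3M_p/(4πR_p³) = 3 × (4.0 × 10²⁵) / (4π × (1.3 × 10⁷ m)³) = 4300 kg/m³
d_R = 2.44 × 13000 km × (4300/4900)^(1/3)
    = 30000 km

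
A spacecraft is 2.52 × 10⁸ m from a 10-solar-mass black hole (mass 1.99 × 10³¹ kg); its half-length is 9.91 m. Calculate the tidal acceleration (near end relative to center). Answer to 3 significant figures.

Differencing GM/(d−r)² and GM/d² to first order in r/d gives 2GMr/d³.
Δa = 2GMr/d³
   = 2 × (6.674 × 10⁻¹¹) × (1.99 × 10³¹) × (9.91) / (2.52 × 10⁸)³
   = 1.64 × 10⁻³ m/s²

1.64 × 10⁻³ m/s²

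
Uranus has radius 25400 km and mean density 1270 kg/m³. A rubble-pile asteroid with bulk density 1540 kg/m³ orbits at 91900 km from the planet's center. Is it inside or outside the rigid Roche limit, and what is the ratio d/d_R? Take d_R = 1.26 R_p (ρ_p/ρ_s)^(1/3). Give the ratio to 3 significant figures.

outside; d/d_R ≈ 3.06

d_R = 1.26 × (25400 km) × (1270/1540)^(1/3) = 30010 km
d/d_R = (91900) / (30010) = 3.06
Since d/d_R > 1, the body is outside the Roche limit.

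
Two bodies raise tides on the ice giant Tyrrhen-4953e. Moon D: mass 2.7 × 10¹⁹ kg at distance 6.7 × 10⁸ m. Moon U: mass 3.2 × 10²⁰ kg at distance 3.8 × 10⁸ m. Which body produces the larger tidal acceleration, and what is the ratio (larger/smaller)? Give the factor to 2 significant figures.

Moon U, by a factor of ≈ 65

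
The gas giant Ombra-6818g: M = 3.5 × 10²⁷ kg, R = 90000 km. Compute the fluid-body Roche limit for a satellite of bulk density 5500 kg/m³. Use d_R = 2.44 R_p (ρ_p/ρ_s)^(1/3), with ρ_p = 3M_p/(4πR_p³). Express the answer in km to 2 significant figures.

1.3 × 10⁵ km

ρ_p = 3M_p/(4πR_p³) = 3 × (3.5 × 10²⁷) / (4π × (9.0 × 10⁷ m)³) = 1100 kg/m³
d_R = 2.44 × 90000 km × (1100/5500)^(1/3)
    = 1.3 × 10⁵ km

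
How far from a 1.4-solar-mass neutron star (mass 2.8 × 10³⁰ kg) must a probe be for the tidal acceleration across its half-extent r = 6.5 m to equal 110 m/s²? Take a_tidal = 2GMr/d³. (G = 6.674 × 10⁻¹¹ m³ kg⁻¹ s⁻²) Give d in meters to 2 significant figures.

2GMr/d³ = a_tidal  ⇒  d = (2GMr / a_tidal)^(1/3)
d = (2 × 6.674×10⁻¹¹ × (2.8 × 10³⁰) × (6.5) / (110))^(1/3)
  = 2.8 × 10⁶ m

2.8 × 10⁶ m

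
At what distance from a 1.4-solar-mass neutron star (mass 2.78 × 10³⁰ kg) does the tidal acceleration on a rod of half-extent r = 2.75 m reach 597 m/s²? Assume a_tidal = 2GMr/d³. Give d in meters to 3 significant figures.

2GMr/d³ = a_tidal  ⇒  d = (2GMr / a_tidal)^(1/3)
d = (2 × 6.674×10⁻¹¹ × (2.78 × 10³⁰) × (2.75) / (597))^(1/3)
  = 1.20 × 10⁶ m

1.20 × 10⁶ m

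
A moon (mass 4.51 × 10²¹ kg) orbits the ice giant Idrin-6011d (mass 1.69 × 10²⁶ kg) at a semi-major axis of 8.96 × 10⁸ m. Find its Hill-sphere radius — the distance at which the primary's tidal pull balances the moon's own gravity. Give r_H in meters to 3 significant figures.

1.86 × 10⁷ m

r_H ≈ a (m/3M)^(1/3)
    = (8.96 × 10⁸) × (4.51 × 10²¹ / (3 × 1.69 × 10²⁶))^(1/3)
    = 1.86 × 10⁷ m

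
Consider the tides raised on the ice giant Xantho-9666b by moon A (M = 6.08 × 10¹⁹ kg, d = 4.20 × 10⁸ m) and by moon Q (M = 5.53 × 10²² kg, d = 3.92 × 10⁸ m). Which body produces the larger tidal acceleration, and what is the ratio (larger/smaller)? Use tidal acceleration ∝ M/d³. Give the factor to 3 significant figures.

Tidal acceleration ∝ M/d³, so compare M/d³ for each.
Moon A: (6.08 × 10¹⁹) / (4.20 × 10⁸)³ = 8.206 × 10⁻⁷
Moon Q: (5.53 × 10²²) / (3.92 × 10⁸)³ = 9.181 × 10⁻⁴
Ratio (larger/smaller) = 1120

Moon Q, by a factor of ≈ 1120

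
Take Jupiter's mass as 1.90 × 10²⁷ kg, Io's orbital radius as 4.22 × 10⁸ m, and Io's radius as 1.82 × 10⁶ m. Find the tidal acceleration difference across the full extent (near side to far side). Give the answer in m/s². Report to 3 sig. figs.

Δa = 4GMr/d³
   = 4 × (6.674 × 10⁻¹¹) × (1.90 × 10²⁷) × (1.82 × 10⁶) / (4.22 × 10⁸)³
   = 1.23 × 10⁻² m/s²

1.23 × 10⁻² m/s²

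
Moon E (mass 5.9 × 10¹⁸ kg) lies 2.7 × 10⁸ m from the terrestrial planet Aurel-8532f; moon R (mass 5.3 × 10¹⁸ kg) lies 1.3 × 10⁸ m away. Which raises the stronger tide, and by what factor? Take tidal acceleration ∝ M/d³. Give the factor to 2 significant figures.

Tidal stretch scales as M/d³; compute that for each body.
Moon E: (5.9 × 10¹⁸) / (2.7 × 10⁸)³ = 2.998 × 10⁻⁷
Moon R: (5.3 × 10¹⁸) / (1.3 × 10⁸)³ = 2.412 × 10⁻⁶
Ratio (larger/smaller) = 8.0

Moon R, by a factor of ≈ 8.0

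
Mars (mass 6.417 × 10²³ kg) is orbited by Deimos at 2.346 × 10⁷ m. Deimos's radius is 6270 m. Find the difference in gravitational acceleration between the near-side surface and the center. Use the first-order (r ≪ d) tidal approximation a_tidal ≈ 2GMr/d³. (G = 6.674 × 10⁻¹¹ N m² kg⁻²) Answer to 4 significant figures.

Since r ≪ d, expand the inverse-square field across one radius to get the leading 2GMr/d³ term.
a_tidal = 2GMr/d³
        = 2 × (6.674 × 10⁻¹¹) × (6.417 × 10²³) × (6270) / (2.346 × 10⁷)³
        = 4.159 × 10⁻⁵ m/s²

4.159 × 10⁻⁵ m/s²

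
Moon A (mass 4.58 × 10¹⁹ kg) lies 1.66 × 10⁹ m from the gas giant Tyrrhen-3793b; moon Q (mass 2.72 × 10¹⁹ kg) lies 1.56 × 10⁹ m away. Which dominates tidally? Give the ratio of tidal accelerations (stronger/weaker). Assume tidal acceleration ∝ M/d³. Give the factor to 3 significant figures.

Moon A, by a factor of ≈ 1.40

The tide-raising term goes as M/d³ (the gradient of a 1/d² field).
Moon A: (4.58 × 10¹⁹) / (1.66 × 10⁹)³ = 1.001 × 10⁻⁸
Moon Q: (2.72 × 10¹⁹) / (1.56 × 10⁹)³ = 7.165 × 10⁻⁹
Ratio (larger/smaller) = 1.40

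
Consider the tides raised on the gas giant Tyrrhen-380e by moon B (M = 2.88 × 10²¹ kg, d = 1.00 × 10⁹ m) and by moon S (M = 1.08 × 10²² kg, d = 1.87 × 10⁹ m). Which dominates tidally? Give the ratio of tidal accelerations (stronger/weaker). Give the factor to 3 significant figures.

Moon B, by a factor of ≈ 1.74

The tide-raising term goes as M/d³ (the gradient of a 1/d² field).
Moon B: (2.88 × 10²¹) / (1.00 × 10⁹)³ = 2.880 × 10⁻⁶
Moon S: (1.08 × 10²²) / (1.87 × 10⁹)³ = 1.652 × 10⁻⁶
Ratio (larger/smaller) = 1.74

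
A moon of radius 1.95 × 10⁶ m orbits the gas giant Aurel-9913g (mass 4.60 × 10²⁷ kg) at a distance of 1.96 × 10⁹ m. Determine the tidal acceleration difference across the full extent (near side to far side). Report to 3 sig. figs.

Δg = 4GMr/d³
   = 4 × (6.674 × 10⁻¹¹) × (4.60 × 10²⁷) × (1.95 × 10⁶) / (1.96 × 10⁹)³
   = 3.18 × 10⁻⁴ m/s²

3.18 × 10⁻⁴ m/s²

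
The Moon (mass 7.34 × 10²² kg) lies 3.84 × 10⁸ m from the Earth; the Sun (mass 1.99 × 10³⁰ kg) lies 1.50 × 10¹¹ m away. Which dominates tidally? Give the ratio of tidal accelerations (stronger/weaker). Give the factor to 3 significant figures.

The Moon, by a factor of ≈ 2.20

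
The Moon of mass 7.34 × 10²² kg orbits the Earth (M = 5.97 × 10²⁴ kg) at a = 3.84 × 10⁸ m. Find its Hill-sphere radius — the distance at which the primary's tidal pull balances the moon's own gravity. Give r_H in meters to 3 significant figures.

r_H ≈ a (m/3M)^(1/3)
    = (3.84 × 10⁸) × (7.34 × 10²² / (3 × 5.97 × 10²⁴))^(1/3)
    = 6.15 × 10⁷ m

6.15 × 10⁷ m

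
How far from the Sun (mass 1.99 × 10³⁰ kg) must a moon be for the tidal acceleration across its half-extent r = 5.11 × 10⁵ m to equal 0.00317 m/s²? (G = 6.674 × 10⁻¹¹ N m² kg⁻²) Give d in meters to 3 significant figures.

2GMr/d³ = a_tidal  ⇒  d = (2GMr / a_tidal)^(1/3)
d = (2 × 6.674×10⁻¹¹ × (1.99 × 10³⁰) × (5.11 × 10⁵) / (0.00317))^(1/3)
  = 3.50 × 10⁹ m

3.50 × 10⁹ m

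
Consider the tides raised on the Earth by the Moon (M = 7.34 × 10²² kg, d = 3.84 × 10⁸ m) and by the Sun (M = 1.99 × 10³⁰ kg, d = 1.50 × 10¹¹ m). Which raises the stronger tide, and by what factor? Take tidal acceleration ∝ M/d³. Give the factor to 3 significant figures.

The Moon, by a factor of ≈ 2.20

Compare M/d³ for the two perturbers:
The Moon: (7.34 × 10²²) / (3.84 × 10⁸)³ = 1.296 × 10⁻³
The Sun: (1.99 × 10³⁰) / (1.50 × 10¹¹)³ = 5.896 × 10⁻⁴
Ratio (larger/smaller) = 2.20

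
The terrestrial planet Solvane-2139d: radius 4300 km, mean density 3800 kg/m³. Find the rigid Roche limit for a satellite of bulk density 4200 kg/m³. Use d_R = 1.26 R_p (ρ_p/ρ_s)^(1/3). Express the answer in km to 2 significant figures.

d_R = 1.26 × 4300 km × (3800/4200)^(1/3)
    = 5200 km

5200 km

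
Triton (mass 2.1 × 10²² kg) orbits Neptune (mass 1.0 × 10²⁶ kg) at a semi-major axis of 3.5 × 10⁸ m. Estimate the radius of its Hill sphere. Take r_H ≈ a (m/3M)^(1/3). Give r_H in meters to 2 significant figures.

r_H ≈ a (m/3M)^(1/3)
    = (3.5 × 10⁸) × (2.1 × 10²² / (3 × 1.0 × 10²⁶))^(1/3)
    = 1.4 × 10⁷ m

1.4 × 10⁷ m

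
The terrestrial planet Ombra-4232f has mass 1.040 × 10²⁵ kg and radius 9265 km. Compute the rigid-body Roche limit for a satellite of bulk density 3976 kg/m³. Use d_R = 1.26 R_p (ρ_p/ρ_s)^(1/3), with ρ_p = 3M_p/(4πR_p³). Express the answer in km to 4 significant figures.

ρ_p = 3M_p/(4πR_p³) = 3 × (1.040 × 10²⁵) / (4π × (9.265 × 10⁶ m)³) = 3122 kg/m³
d_R = 1.26 × 9265 km × (3122/3976)^(1/3)
    = 10770 km

10770 km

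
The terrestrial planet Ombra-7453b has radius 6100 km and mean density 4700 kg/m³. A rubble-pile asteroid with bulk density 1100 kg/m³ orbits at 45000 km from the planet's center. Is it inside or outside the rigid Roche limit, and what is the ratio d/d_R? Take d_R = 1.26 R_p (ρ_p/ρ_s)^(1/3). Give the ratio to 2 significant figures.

d_R = 1.26 × (6100 km) × (4700/1100)^(1/3) = 12470 km
d/d_R = (45000) / (12470) = 3.6
Since d/d_R > 1, the body is outside the Roche limit.

outside; d/d_R ≈ 3.6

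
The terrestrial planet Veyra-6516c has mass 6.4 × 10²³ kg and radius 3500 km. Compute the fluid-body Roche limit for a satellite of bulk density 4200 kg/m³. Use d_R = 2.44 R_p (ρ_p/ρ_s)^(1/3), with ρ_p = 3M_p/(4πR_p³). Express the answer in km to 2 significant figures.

8100 km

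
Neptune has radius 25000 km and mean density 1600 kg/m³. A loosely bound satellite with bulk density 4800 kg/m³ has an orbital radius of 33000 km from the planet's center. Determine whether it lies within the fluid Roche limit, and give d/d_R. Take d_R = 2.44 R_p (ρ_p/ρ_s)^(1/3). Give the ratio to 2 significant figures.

inside; d/d_R ≈ 0.78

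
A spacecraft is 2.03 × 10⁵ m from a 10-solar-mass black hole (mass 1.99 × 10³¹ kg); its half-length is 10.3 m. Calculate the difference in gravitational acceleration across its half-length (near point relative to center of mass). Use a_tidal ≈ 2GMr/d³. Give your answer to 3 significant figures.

3.27 × 10⁶ m/s²

Δg = 2GMr/d³
   = 2 × (6.674 × 10⁻¹¹) × (1.99 × 10³¹) × (10.3) / (2.03 × 10⁵)³
   = 3.27 × 10⁶ m/s²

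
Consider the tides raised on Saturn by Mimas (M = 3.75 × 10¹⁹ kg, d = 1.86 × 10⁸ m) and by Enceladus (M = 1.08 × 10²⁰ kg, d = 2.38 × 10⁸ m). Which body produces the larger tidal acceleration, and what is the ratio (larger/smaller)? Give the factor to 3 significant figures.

The tide-raising term goes as M/d³ (the gradient of a 1/d² field).
Mimas: (3.75 × 10¹⁹) / (1.86 × 10⁸)³ = 5.828 × 10⁻⁶
Enceladus: (1.08 × 10²⁰) / (2.38 × 10⁸)³ = 8.011 × 10⁻⁶
Ratio (larger/smaller) = 1.37

Enceladus, by a factor of ≈ 1.37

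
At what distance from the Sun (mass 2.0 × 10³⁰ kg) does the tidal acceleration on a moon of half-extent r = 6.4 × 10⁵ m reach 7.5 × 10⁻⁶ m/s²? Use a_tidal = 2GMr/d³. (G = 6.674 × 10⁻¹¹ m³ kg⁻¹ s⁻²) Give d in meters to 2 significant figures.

2.8 × 10¹⁰ m

2GMr/d³ = a_tidal  ⇒  d = (2GMr / a_tidal)^(1/3)
d = (2 × 6.674×10⁻¹¹ × (2.0 × 10³⁰) × (6.4 × 10⁵) / (7.5 × 10⁻⁶))^(1/3)
  = 2.8 × 10¹⁰ m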